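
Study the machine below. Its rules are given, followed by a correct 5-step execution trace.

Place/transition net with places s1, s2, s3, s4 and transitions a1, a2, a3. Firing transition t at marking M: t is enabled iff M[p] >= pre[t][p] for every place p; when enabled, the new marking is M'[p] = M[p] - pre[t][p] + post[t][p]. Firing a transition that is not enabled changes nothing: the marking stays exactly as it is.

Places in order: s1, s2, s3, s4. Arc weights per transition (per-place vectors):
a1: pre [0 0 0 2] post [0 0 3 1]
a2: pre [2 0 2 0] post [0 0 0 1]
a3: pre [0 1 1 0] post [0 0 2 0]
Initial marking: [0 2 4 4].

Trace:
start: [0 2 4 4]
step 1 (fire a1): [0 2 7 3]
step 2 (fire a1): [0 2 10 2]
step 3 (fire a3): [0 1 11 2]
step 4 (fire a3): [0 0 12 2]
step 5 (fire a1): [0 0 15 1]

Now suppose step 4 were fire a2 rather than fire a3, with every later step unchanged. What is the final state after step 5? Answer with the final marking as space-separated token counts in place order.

(re-executing from step 4 with the substitution; state before step 4: [0 1 11 2])
step 4 (fire a2): [0 1 11 2]
step 5 (fire a1): [0 1 14 1]

0 1 14 1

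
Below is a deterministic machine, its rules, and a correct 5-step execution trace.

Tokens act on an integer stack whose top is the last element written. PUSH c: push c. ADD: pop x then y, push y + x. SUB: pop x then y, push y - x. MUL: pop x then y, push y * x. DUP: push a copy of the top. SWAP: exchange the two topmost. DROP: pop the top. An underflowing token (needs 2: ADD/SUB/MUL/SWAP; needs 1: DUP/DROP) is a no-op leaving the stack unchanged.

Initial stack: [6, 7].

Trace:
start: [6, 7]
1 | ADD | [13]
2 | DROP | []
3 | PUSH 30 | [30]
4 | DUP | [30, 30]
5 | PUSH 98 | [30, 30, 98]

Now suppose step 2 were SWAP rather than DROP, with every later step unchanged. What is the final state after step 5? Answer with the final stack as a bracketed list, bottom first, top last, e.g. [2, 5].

(re-executing from step 2 with the substitution; state before step 2: [13])
2 | SWAP | [13]
3 | PUSH 30 | [13, 30]
4 | DUP | [13, 30, 30]
5 | PUSH 98 | [13, 30, 30, 98]

[13, 30, 30, 98]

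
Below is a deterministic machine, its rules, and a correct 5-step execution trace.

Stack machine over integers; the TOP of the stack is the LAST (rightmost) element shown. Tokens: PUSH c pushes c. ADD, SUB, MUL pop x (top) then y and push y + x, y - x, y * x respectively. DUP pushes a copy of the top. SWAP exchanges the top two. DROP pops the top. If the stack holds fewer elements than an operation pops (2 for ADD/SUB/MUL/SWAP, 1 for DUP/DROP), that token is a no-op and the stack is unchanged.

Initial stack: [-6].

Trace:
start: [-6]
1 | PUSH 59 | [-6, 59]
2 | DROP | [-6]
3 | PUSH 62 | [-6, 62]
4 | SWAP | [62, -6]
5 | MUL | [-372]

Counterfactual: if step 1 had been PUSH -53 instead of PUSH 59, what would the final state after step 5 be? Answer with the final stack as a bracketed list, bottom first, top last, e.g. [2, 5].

[-372]

(re-executing from step 1 with the substitution; state before step 1: [-6])
1 | PUSH -53 | [-6, -53]
2 | DROP | [-6]
3 | PUSH 62 | [-6, 62]
4 | SWAP | [62, -6]
5 | MUL | [-372]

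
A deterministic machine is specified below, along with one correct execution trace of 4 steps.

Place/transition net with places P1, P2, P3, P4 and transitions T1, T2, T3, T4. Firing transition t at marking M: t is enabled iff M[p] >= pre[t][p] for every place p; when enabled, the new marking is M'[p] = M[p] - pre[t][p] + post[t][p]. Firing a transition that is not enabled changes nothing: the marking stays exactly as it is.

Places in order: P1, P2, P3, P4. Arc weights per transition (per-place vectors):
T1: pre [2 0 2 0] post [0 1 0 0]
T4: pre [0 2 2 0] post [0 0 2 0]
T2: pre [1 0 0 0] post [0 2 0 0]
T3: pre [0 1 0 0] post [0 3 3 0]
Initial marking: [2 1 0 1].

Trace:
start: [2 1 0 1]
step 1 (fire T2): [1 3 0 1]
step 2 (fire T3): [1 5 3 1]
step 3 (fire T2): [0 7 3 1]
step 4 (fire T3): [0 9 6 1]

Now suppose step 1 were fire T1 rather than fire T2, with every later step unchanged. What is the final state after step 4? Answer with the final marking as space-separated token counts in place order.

1 7 6 1

(re-executing from step 1 with the substitution; state before step 1: [2 1 0 1])
step 1 (fire T1): [2 1 0 1]
step 2 (fire T3): [2 3 3 1]
step 3 (fire T2): [1 5 3 1]
step 4 (fire T3): [1 7 6 1]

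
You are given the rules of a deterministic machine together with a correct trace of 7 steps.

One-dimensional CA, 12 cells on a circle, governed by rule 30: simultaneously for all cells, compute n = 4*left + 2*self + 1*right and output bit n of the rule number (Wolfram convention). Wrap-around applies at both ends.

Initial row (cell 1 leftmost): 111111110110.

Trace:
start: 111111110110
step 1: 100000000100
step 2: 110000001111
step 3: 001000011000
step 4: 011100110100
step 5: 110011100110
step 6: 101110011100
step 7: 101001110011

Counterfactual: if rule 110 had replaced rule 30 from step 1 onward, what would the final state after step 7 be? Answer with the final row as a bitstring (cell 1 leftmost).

111100110000

(re-executing steps 1..7 under rule 110; state before step 1: 111111110110)
step 1: 100000011111
step 2: 100000110000
step 3: 100001110001
step 4: 100011010011
step 5: 100111110110
step 6: 101100011111
step 7: 111100110000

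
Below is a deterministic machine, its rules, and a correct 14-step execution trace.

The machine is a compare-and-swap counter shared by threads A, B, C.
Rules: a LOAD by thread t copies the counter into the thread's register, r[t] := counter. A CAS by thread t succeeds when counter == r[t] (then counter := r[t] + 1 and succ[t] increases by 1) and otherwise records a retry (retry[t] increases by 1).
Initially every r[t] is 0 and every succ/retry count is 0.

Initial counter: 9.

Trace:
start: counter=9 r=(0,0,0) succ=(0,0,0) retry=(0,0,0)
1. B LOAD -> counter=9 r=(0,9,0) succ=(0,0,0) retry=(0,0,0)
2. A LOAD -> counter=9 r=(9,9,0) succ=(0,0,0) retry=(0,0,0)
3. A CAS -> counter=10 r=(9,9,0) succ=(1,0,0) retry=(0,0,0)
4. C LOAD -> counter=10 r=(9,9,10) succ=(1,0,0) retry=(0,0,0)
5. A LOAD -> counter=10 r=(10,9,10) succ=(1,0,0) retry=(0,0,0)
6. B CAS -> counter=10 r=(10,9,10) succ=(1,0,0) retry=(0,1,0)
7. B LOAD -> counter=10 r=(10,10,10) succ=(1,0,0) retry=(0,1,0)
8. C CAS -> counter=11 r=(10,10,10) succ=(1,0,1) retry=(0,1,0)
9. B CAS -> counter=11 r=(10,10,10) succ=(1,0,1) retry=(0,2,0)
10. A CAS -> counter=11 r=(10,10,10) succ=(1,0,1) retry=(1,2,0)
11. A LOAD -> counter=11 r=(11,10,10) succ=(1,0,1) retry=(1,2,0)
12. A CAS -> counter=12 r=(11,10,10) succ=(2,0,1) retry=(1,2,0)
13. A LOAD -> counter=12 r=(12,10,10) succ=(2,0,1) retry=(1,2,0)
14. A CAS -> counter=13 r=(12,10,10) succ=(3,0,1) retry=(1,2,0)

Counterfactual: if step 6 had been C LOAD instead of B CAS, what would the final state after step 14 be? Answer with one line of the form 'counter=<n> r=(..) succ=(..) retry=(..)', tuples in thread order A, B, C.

counter=13 r=(12,10,10) succ=(3,0,1) retry=(1,1,0)

(re-executing from step 6 with the substitution; state before step 6: counter=10 r=(10,9,10) succ=(1,0,0) retry=(0,0,0))
6. C LOAD -> counter=10 r=(10,9,10) succ=(1,0,0) retry=(0,0,0)
7. B LOAD -> counter=10 r=(10,10,10) succ=(1,0,0) retry=(0,0,0)
8. C CAS -> counter=11 r=(10,10,10) succ=(1,0,1) retry=(0,0,0)
9. B CAS -> counter=11 r=(10,10,10) succ=(1,0,1) retry=(0,1,0)
10. A CAS -> counter=11 r=(10,10,10) succ=(1,0,1) retry=(1,1,0)
11. A LOAD -> counter=11 r=(11,10,10) succ=(1,0,1) retry=(1,1,0)
12. A CAS -> counter=12 r=(11,10,10) succ=(2,0,1) retry=(1,1,0)
13. A LOAD -> counter=12 r=(12,10,10) succ=(2,0,1) retry=(1,1,0)
14. A CAS -> counter=13 r=(12,10,10) succ=(3,0,1) retry=(1,1,0)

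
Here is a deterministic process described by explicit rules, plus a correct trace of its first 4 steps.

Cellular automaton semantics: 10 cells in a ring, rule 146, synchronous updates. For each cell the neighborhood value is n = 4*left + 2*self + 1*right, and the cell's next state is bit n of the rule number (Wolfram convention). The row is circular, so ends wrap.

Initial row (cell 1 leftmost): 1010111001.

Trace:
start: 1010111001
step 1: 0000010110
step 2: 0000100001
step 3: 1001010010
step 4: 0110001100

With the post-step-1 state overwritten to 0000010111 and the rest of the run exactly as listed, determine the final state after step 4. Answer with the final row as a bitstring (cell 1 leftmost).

state after step 1 := 0000010111
step 2: 1000100010
step 3: 0101010100
step 4: 1000000010

1000000010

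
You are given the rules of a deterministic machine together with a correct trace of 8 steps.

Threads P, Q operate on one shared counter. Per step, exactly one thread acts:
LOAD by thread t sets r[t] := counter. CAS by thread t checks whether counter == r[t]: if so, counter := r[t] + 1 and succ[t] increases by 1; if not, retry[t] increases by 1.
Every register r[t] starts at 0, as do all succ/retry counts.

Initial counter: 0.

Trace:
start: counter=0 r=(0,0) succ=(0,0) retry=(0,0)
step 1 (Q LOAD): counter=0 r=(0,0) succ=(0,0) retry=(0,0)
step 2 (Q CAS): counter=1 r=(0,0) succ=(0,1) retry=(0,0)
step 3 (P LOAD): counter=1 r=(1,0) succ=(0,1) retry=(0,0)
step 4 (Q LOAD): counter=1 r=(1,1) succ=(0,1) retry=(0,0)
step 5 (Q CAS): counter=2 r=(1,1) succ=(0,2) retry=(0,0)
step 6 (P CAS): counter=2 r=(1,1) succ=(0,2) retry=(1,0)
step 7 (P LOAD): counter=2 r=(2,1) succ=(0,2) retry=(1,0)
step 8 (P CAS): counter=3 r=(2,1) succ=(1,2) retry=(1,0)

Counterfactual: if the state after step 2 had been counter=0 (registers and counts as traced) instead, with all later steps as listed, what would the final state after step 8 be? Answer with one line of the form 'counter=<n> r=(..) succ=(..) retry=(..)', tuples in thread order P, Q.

state after step 2 := counter=0 r=(0,0) succ=(0,1) retry=(0,0)
step 3 (P LOAD): counter=0 r=(0,0) succ=(0,1) retry=(0,0)
step 4 (Q LOAD): counter=0 r=(0,0) succ=(0,1) retry=(0,0)
step 5 (Q CAS): counter=1 r=(0,0) succ=(0,2) retry=(0,0)
step 6 (P CAS): counter=1 r=(0,0) succ=(0,2) retry=(1,0)
step 7 (P LOAD): counter=1 r=(1,0) succ=(0,2) retry=(1,0)
step 8 (P CAS): counter=2 r=(1,0) succ=(1,2) retry=(1,0)

counter=2 r=(1,0) succ=(1,2) retry=(1,0)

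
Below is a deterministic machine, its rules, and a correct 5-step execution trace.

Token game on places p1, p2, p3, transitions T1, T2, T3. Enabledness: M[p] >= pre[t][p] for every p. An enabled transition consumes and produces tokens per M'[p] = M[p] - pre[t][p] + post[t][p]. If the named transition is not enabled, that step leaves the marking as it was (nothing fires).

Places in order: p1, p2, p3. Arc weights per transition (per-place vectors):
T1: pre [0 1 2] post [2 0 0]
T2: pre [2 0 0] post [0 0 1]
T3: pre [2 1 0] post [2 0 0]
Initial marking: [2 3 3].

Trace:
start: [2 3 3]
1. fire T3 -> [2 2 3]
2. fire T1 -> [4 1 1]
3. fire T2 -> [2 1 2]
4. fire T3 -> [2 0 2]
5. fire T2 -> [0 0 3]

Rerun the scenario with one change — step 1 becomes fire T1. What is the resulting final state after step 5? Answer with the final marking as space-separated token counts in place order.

0 1 3

(re-executing from step 1 with the substitution; state before step 1: [2 3 3])
1. fire T1 -> [4 2 1]
2. fire T1 -> [4 2 1]
3. fire T2 -> [2 2 2]
4. fire T3 -> [2 1 2]
5. fire T2 -> [0 1 3]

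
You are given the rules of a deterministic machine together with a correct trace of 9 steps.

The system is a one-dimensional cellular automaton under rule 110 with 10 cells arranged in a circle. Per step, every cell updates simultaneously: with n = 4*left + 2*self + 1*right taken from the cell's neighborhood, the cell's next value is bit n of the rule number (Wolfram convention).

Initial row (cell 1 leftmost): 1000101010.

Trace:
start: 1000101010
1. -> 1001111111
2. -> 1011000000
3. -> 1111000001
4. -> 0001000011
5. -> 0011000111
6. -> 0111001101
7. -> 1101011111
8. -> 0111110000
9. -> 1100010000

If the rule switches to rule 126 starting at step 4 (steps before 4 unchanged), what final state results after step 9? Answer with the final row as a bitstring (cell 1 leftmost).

(re-executing steps 4..9 under rule 126; state before step 4: 1111000001)
4. -> 0001100011
5. -> 1011110111
6. -> 1110011100
7. -> 1011110111
8. -> 1110011100
9. -> 1011110111

1011110111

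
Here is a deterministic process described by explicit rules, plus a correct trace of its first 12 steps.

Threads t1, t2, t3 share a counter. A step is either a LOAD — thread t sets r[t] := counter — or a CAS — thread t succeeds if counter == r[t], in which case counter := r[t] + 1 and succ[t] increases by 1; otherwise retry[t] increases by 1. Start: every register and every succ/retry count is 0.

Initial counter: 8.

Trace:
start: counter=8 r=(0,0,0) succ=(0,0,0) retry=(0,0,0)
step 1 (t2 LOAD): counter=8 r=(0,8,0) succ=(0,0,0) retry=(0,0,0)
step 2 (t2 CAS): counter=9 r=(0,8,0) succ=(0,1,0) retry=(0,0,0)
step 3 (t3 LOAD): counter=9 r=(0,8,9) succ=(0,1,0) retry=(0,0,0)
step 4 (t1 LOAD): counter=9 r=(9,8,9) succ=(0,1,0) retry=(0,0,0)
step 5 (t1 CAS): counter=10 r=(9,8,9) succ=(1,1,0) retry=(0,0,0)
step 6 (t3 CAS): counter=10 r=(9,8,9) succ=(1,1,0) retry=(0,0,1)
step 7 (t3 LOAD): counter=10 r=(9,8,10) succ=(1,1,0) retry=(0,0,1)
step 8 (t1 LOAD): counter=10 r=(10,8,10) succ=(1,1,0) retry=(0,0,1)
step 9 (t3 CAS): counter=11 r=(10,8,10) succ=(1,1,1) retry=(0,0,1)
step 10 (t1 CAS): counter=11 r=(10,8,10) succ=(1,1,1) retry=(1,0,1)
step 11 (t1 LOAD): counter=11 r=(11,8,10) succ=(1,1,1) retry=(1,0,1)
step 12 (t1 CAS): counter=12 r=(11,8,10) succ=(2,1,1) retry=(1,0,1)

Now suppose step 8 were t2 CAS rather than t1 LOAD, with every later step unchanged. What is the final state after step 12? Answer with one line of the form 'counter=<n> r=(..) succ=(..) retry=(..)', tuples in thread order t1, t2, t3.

counter=12 r=(11,8,10) succ=(2,1,1) retry=(1,1,1)

(re-executing from step 8 with the substitution; state before step 8: counter=10 r=(9,8,10) succ=(1,1,0) retry=(0,0,1))
step 8 (t2 CAS): counter=10 r=(9,8,10) succ=(1,1,0) retry=(0,1,1)
step 9 (t3 CAS): counter=11 r=(9,8,10) succ=(1,1,1) retry=(0,1,1)
step 10 (t1 CAS): counter=11 r=(9,8,10) succ=(1,1,1) retry=(1,1,1)
step 11 (t1 LOAD): counter=11 r=(11,8,10) succ=(1,1,1) retry=(1,1,1)
step 12 (t1 CAS): counter=12 r=(11,8,10) succ=(2,1,1) retry=(1,1,1)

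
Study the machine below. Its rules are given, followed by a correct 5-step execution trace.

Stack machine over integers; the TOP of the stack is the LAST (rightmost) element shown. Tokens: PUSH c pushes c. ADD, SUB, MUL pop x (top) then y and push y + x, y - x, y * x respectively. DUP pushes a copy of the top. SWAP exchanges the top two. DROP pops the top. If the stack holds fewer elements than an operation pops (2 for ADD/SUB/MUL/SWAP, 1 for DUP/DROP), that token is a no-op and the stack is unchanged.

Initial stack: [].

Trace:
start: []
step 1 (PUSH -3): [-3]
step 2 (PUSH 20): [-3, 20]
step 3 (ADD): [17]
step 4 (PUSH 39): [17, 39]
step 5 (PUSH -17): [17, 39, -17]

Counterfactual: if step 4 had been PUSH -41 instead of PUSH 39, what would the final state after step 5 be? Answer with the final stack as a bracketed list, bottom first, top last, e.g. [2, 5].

[17, -41, -17]

(re-executing from step 4 with the substitution; state before step 4: [17])
step 4 (PUSH -41): [17, -41]
step 5 (PUSH -17): [17, -41, -17]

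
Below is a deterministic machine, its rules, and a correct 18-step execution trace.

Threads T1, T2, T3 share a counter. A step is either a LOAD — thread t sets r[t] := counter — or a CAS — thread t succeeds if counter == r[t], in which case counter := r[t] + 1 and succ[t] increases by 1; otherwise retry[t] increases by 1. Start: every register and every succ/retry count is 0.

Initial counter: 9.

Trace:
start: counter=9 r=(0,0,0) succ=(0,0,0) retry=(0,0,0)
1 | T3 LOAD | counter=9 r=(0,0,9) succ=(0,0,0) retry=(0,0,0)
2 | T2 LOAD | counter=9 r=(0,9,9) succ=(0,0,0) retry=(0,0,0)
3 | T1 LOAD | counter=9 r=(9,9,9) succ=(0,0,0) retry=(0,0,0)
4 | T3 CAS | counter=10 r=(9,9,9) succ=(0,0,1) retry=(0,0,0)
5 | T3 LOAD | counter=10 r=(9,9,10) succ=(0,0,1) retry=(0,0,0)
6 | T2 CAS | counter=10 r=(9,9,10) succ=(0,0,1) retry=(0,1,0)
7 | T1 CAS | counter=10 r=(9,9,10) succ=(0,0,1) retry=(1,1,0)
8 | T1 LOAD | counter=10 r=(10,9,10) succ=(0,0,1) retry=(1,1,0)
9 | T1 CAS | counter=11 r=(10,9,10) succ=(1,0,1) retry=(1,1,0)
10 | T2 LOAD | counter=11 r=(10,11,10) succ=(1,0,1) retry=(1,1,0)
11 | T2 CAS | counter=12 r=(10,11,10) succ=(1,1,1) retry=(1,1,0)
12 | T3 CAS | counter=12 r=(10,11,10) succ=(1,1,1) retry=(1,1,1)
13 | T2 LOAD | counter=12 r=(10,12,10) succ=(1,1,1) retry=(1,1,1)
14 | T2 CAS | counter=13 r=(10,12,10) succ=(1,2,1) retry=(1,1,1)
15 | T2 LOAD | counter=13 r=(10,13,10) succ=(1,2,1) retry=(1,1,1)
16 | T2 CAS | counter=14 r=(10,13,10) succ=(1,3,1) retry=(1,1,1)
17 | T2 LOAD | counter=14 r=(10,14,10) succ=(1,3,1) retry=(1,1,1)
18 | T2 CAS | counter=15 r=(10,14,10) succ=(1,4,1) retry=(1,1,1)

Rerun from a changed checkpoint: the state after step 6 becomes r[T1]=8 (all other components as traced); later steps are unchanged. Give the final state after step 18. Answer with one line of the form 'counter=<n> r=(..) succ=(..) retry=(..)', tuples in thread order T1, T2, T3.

counter=15 r=(10,14,10) succ=(1,4,1) retry=(1,1,1)

state after step 6 := counter=10 r=(8,9,10) succ=(0,0,1) retry=(0,1,0)
7 | T1 CAS | counter=10 r=(8,9,10) succ=(0,0,1) retry=(1,1,0)
8 | T1 LOAD | counter=10 r=(10,9,10) succ=(0,0,1) retry=(1,1,0)
9 | T1 CAS | counter=11 r=(10,9,10) succ=(1,0,1) retry=(1,1,0)
10 | T2 LOAD | counter=11 r=(10,11,10) succ=(1,0,1) retry=(1,1,0)
11 | T2 CAS | counter=12 r=(10,11,10) succ=(1,1,1) retry=(1,1,0)
12 | T3 CAS | counter=12 r=(10,11,10) succ=(1,1,1) retry=(1,1,1)
13 | T2 LOAD | counter=12 r=(10,12,10) succ=(1,1,1) retry=(1,1,1)
14 | T2 CAS | counter=13 r=(10,12,10) succ=(1,2,1) retry=(1,1,1)
15 | T2 LOAD | counter=13 r=(10,13,10) succ=(1,2,1) retry=(1,1,1)
16 | T2 CAS | counter=14 r=(10,13,10) succ=(1,3,1) retry=(1,1,1)
17 | T2 LOAD | counter=14 r=(10,14,10) succ=(1,3,1) retry=(1,1,1)
18 | T2 CAS | counter=15 r=(10,14,10) succ=(1,4,1) retry=(1,1,1)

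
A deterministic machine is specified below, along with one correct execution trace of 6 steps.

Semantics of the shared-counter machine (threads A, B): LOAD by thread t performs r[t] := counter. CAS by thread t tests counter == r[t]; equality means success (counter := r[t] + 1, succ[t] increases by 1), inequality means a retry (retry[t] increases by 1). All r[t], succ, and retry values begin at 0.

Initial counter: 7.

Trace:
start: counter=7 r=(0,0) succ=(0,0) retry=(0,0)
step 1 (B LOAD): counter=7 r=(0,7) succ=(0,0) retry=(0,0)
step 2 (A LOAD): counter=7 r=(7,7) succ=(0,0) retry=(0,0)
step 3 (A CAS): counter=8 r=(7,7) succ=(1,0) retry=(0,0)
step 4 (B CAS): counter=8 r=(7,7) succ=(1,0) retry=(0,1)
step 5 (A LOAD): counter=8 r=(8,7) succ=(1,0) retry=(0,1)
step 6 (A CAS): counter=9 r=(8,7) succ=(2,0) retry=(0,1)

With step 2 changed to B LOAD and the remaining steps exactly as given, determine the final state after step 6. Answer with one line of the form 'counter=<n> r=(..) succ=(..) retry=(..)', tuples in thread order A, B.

(re-executing from step 2 with the substitution; state before step 2: counter=7 r=(0,7) succ=(0,0) retry=(0,0))
step 2 (B LOAD): counter=7 r=(0,7) succ=(0,0) retry=(0,0)
step 3 (A CAS): counter=7 r=(0,7) succ=(0,0) retry=(1,0)
step 4 (B CAS): counter=8 r=(0,7) succ=(0,1) retry=(1,0)
step 5 (A LOAD): counter=8 r=(8,7) succ=(0,1) retry=(1,0)
step 6 (A CAS): counter=9 r=(8,7) succ=(1,1) retry=(1,0)

counter=9 r=(8,7) succ=(1,1) retry=(1,0)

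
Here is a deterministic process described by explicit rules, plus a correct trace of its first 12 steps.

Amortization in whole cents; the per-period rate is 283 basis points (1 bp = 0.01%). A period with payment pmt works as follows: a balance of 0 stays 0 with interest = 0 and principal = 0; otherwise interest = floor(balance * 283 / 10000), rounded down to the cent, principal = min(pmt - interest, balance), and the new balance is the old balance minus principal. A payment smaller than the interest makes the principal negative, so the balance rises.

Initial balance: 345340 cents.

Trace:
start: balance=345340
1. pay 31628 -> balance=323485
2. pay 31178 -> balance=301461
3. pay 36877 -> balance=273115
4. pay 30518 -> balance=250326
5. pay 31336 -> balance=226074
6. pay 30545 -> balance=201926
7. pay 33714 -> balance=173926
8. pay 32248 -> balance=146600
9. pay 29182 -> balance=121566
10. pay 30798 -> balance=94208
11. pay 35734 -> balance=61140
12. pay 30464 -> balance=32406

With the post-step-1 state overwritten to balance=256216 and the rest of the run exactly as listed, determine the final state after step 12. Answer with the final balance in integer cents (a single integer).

0

state after step 1 := balance=256216
2. pay 31178 -> balance=232288
3. pay 36877 -> balance=201984
4. pay 30518 -> balance=177182
5. pay 31336 -> balance=150860
6. pay 30545 -> balance=124584
7. pay 33714 -> balance=94395
8. pay 32248 -> balance=64818
9. pay 29182 -> balance=37470
10. pay 30798 -> balance=7732
11. pay 35734 -> balance=0
12. pay 30464 -> balance=0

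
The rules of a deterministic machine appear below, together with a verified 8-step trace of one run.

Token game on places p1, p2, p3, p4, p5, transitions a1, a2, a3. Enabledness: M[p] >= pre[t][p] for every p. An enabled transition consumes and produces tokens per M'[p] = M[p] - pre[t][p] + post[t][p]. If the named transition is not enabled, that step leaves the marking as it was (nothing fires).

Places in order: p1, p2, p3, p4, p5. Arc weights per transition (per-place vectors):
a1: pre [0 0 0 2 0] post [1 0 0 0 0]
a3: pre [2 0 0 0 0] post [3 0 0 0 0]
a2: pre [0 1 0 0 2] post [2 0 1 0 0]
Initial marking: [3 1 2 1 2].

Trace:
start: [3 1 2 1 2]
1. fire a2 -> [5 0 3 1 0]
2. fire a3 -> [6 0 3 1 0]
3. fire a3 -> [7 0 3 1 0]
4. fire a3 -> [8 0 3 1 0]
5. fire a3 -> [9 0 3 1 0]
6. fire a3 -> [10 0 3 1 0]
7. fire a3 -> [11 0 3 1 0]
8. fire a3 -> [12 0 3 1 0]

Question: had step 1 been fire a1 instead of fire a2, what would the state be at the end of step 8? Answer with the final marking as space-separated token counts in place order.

(re-executing from step 1 with the substitution; state before step 1: [3 1 2 1 2])
1. fire a1 -> [3 1 2 1 2]
2. fire a3 -> [4 1 2 1 2]
3. fire a3 -> [5 1 2 1 2]
4. fire a3 -> [6 1 2 1 2]
5. fire a3 -> [7 1 2 1 2]
6. fire a3 -> [8 1 2 1 2]
7. fire a3 -> [9 1 2 1 2]
8. fire a3 -> [10 1 2 1 2]

10 1 2 1 2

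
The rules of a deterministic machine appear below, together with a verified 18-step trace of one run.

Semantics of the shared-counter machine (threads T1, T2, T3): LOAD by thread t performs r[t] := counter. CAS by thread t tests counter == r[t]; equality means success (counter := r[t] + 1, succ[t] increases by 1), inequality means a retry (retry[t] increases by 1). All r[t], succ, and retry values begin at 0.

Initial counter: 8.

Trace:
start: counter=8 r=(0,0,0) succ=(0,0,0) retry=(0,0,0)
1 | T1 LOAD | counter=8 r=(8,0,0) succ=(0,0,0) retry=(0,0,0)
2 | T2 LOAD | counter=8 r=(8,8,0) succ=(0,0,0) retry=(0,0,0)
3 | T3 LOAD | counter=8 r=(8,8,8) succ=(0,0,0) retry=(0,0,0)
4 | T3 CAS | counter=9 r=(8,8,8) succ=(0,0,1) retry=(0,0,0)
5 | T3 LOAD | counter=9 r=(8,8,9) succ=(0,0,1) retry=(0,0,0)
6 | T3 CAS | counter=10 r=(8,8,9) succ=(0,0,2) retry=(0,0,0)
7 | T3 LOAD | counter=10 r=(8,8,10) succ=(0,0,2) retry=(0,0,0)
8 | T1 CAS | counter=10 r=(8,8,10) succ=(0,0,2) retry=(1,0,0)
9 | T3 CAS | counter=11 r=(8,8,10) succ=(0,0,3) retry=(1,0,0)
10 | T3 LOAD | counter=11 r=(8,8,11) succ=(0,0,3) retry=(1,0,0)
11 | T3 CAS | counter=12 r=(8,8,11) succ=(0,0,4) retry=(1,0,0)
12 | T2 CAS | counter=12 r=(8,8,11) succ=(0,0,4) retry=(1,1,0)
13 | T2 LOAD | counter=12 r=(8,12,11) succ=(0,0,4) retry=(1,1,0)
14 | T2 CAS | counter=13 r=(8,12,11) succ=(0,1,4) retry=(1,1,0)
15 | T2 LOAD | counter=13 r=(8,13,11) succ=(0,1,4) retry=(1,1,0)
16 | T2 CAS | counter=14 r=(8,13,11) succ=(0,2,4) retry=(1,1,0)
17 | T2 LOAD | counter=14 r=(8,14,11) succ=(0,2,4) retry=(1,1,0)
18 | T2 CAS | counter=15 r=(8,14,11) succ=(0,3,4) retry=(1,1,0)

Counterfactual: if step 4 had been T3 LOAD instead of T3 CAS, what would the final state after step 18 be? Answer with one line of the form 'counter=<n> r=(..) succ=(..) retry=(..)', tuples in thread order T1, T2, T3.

(re-executing from step 4 with the substitution; state before step 4: counter=8 r=(8,8,8) succ=(0,0,0) retry=(0,0,0))
4 | T3 LOAD | counter=8 r=(8,8,8) succ=(0,0,0) retry=(0,0,0)
5 | T3 LOAD | counter=8 r=(8,8,8) succ=(0,0,0) retry=(0,0,0)
6 | T3 CAS | counter=9 r=(8,8,8) succ=(0,0,1) retry=(0,0,0)
7 | T3 LOAD | counter=9 r=(8,8,9) succ=(0,0,1) retry=(0,0,0)
8 | T1 CAS | counter=9 r=(8,8,9) succ=(0,0,1) retry=(1,0,0)
9 | T3 CAS | counter=10 r=(8,8,9) succ=(0,0,2) retry=(1,0,0)
10 | T3 LOAD | counter=10 r=(8,8,10) succ=(0,0,2) retry=(1,0,0)
11 | T3 CAS | counter=11 r=(8,8,10) succ=(0,0,3) retry=(1,0,0)
12 | T2 CAS | counter=11 r=(8,8,10) succ=(0,0,3) retry=(1,1,0)
13 | T2 LOAD | counter=11 r=(8,11,10) succ=(0,0,3) retry=(1,1,0)
14 | T2 CAS | counter=12 r=(8,11,10) succ=(0,1,3) retry=(1,1,0)
15 | T2 LOAD | counter=12 r=(8,12,10) succ=(0,1,3) retry=(1,1,0)
16 | T2 CAS | counter=13 r=(8,12,10) succ=(0,2,3) retry=(1,1,0)
17 | T2 LOAD | counter=13 r=(8,13,10) succ=(0,2,3) retry=(1,1,0)
18 | T2 CAS | counter=14 r=(8,13,10) succ=(0,3,3) retry=(1,1,0)

counter=14 r=(8,13,10) succ=(0,3,3) retry=(1,1,0)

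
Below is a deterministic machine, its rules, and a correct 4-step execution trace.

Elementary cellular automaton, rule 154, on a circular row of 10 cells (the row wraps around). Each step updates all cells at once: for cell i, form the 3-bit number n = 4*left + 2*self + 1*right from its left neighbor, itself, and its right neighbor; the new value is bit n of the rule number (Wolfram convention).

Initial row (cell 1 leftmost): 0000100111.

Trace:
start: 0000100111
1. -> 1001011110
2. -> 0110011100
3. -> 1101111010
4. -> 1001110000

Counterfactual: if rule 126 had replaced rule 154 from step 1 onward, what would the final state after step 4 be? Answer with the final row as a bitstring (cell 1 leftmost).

(re-executing steps 1..4 under rule 126; state before step 1: 0000100111)
1. -> 1001111101
2. -> 1111000111
3. -> 0001101100
4. -> 0011111110

0011111110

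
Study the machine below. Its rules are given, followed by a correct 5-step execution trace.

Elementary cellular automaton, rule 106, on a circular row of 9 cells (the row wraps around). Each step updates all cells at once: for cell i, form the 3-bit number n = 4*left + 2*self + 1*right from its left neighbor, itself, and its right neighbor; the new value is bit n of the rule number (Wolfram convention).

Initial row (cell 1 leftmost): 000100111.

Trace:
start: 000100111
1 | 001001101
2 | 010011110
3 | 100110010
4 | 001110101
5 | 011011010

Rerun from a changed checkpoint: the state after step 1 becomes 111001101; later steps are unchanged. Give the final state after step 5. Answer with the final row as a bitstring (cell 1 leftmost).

state after step 1 := 111001101
2 | 001011111
3 | 010110001
4 | 101110010
5 | 011010101

011010101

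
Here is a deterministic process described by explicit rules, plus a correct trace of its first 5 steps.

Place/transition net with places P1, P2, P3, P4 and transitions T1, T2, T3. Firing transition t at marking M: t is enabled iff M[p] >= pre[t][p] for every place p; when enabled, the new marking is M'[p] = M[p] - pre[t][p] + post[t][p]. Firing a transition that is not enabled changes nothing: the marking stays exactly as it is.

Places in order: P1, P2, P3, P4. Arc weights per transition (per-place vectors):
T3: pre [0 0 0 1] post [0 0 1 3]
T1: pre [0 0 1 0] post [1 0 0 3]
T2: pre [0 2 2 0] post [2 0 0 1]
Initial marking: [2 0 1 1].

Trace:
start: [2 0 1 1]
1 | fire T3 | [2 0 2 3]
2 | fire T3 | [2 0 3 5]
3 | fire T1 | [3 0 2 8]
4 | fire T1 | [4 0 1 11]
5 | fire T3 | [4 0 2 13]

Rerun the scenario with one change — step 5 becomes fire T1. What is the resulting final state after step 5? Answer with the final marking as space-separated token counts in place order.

(re-executing from step 5 with the substitution; state before step 5: [4 0 1 11])
5 | fire T1 | [5 0 0 14]

5 0 0 14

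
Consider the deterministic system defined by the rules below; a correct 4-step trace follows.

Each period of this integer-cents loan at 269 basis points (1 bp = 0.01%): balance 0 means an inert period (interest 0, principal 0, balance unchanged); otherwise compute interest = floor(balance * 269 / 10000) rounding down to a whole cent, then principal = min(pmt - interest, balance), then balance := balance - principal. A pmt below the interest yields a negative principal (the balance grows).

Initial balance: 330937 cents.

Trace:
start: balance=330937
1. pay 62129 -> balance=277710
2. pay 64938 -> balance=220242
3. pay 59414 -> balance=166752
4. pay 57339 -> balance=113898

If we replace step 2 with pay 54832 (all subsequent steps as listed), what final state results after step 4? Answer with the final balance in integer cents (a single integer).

(re-executing from step 2 with the substitution; state before step 2: balance=277710)
2. pay 54832 -> balance=230348
3. pay 59414 -> balance=177130
4. pay 57339 -> balance=124555

124555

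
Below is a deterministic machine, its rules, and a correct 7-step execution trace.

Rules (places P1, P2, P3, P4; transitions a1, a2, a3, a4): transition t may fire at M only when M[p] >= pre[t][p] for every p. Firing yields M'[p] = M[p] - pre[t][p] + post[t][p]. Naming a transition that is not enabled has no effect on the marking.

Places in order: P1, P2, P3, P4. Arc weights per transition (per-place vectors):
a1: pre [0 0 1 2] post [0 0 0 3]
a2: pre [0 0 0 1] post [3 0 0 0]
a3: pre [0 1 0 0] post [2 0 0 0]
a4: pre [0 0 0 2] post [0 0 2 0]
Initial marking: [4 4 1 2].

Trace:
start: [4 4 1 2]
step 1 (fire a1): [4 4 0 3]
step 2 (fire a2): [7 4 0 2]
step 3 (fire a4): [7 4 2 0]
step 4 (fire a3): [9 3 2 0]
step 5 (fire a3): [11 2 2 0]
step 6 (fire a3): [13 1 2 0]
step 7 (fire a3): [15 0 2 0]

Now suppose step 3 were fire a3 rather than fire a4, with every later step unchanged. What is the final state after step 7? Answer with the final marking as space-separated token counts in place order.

(re-executing from step 3 with the substitution; state before step 3: [7 4 0 2])
step 3 (fire a3): [9 3 0 2]
step 4 (fire a3): [11 2 0 2]
step 5 (fire a3): [13 1 0 2]
step 6 (fire a3): [15 0 0 2]
step 7 (fire a3): [15 0 0 2]

15 0 0 2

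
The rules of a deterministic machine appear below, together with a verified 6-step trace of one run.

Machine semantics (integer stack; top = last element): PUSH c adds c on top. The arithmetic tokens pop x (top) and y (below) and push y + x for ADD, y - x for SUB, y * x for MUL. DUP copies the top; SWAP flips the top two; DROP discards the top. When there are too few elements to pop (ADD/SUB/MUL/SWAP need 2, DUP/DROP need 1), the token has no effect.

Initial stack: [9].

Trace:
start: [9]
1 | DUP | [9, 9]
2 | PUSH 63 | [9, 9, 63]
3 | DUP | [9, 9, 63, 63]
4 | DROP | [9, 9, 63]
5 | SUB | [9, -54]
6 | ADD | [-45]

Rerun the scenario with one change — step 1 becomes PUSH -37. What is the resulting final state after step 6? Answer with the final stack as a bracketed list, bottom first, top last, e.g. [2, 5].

(re-executing from step 1 with the substitution; state before step 1: [9])
1 | PUSH -37 | [9, -37]
2 | PUSH 63 | [9, -37, 63]
3 | DUP | [9, -37, 63, 63]
4 | DROP | [9, -37, 63]
5 | SUB | [9, -100]
6 | ADD | [-91]

[-91]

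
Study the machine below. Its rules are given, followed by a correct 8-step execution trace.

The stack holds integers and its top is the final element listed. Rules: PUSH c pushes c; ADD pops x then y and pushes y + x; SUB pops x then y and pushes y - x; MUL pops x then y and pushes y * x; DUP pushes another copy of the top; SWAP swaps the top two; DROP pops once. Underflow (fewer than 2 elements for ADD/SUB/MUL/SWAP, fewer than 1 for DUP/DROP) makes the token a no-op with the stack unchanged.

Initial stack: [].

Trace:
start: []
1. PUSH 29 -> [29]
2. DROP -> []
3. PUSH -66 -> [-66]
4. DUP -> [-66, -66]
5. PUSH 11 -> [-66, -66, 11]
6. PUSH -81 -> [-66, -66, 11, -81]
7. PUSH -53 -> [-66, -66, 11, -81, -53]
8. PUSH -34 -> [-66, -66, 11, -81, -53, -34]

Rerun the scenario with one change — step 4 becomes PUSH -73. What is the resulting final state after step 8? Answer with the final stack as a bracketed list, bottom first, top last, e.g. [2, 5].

[-66, -73, 11, -81, -53, -34]

(re-executing from step 4 with the substitution; state before step 4: [-66])
4. PUSH -73 -> [-66, -73]
5. PUSH 11 -> [-66, -73, 11]
6. PUSH -81 -> [-66, -73, 11, -81]
7. PUSH -53 -> [-66, -73, 11, -81, -53]
8. PUSH -34 -> [-66, -73, 11, -81, -53, -34]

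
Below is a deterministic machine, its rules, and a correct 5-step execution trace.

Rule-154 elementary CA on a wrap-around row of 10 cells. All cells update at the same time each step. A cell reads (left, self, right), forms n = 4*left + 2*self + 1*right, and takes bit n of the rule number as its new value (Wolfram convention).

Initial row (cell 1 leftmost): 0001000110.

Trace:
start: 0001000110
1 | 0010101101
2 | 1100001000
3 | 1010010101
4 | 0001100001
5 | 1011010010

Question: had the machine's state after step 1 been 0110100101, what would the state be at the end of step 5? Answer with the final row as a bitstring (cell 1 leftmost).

1001010110

state after step 1 := 0110100101
2 | 0100011000
3 | 1010110100
4 | 0000100011
5 | 1001010110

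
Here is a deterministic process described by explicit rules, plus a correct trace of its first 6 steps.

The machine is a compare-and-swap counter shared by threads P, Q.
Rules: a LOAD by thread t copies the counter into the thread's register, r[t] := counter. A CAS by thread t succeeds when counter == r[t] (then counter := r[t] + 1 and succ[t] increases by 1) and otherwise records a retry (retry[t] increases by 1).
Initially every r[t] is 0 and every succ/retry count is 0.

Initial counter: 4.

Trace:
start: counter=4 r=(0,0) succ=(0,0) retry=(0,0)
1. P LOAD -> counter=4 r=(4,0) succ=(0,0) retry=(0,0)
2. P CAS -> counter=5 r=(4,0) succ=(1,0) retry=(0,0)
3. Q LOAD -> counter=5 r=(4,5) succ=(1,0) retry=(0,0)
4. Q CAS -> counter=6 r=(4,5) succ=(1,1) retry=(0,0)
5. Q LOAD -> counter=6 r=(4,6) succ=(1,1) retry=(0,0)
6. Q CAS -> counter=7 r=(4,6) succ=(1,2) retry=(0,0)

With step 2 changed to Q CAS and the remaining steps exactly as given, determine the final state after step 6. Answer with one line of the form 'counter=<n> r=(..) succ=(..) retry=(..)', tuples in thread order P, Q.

(re-executing from step 2 with the substitution; state before step 2: counter=4 r=(4,0) succ=(0,0) retry=(0,0))
2. Q CAS -> counter=4 r=(4,0) succ=(0,0) retry=(0,1)
3. Q LOAD -> counter=4 r=(4,4) succ=(0,0) retry=(0,1)
4. Q CAS -> counter=5 r=(4,4) succ=(0,1) retry=(0,1)
5. Q LOAD -> counter=5 r=(4,5) succ=(0,1) retry=(0,1)
6. Q CAS -> counter=6 r=(4,5) succ=(0,2) retry=(0,1)

counter=6 r=(4,5) succ=(0,2) retry=(0,1)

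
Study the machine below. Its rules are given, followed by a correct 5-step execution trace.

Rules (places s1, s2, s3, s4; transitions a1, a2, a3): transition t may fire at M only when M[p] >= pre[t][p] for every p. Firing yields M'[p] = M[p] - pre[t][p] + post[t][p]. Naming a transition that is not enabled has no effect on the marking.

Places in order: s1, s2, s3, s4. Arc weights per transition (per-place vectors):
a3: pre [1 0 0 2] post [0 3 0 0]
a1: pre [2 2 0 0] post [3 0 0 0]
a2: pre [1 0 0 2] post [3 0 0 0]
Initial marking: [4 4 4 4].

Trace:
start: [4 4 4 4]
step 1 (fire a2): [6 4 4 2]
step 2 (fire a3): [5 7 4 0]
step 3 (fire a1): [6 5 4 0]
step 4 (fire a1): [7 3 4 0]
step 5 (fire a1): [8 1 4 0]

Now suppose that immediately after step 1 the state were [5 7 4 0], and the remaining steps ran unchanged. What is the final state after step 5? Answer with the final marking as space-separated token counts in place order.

8 1 4 0

state after step 1 := [5 7 4 0]
step 2 (fire a3): [5 7 4 0]
step 3 (fire a1): [6 5 4 0]
step 4 (fire a1): [7 3 4 0]
step 5 (fire a1): [8 1 4 0]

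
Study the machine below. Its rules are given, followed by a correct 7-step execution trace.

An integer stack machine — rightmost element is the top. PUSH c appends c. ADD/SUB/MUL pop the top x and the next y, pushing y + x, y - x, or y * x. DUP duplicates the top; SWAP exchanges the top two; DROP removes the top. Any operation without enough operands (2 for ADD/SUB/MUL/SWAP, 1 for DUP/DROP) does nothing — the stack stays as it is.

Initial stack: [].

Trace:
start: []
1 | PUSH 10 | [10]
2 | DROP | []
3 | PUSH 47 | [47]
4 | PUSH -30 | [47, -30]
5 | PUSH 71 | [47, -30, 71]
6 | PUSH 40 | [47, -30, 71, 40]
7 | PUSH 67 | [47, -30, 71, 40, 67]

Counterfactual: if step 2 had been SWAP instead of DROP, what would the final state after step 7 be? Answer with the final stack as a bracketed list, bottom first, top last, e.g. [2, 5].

(re-executing from step 2 with the substitution; state before step 2: [10])
2 | SWAP | [10]
3 | PUSH 47 | [10, 47]
4 | PUSH -30 | [10, 47, -30]
5 | PUSH 71 | [10, 47, -30, 71]
6 | PUSH 40 | [10, 47, -30, 71, 40]
7 | PUSH 67 | [10, 47, -30, 71, 40, 67]

[10, 47, -30, 71, 40, 67]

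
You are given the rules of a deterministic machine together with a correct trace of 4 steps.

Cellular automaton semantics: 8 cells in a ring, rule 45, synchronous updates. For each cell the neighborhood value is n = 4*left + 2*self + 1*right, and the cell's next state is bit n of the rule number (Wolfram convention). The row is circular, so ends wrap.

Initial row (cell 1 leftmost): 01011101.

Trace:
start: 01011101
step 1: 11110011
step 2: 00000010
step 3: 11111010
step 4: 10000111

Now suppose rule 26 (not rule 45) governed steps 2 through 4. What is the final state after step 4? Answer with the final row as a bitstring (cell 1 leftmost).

(re-executing steps 2..4 under rule 26; state before step 2: 11110011)
step 2: 00001110
step 3: 00011001
step 4: 10110110

10110110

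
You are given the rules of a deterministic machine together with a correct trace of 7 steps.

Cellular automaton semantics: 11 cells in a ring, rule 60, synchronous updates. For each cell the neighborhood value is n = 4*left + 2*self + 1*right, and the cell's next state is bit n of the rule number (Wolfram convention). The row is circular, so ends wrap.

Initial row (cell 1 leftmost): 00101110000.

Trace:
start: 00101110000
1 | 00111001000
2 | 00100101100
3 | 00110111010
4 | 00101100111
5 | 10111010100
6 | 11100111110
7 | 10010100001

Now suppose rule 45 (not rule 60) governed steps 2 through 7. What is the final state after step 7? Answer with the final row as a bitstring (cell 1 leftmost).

(re-executing steps 2..7 under rule 45; state before step 2: 00111001000)
2 | 10100001011
3 | 01101101110
4 | 01011011000
5 | 01110110011
6 | 11001100010
7 | 10001001011

10001001011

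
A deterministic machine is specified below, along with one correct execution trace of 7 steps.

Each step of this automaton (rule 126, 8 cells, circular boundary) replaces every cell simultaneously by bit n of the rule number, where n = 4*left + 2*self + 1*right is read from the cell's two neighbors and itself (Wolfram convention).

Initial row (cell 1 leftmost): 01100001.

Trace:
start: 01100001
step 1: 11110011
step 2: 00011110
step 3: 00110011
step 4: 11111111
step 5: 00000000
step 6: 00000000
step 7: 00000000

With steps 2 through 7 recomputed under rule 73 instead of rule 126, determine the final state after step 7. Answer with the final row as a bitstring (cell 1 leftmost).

11011110

(re-executing steps 2..7 under rule 73; state before step 2: 11110011)
step 2: 00010010
step 3: 11000000
step 4: 11011110
step 5: 11010010
step 6: 11000000
step 7: 11011110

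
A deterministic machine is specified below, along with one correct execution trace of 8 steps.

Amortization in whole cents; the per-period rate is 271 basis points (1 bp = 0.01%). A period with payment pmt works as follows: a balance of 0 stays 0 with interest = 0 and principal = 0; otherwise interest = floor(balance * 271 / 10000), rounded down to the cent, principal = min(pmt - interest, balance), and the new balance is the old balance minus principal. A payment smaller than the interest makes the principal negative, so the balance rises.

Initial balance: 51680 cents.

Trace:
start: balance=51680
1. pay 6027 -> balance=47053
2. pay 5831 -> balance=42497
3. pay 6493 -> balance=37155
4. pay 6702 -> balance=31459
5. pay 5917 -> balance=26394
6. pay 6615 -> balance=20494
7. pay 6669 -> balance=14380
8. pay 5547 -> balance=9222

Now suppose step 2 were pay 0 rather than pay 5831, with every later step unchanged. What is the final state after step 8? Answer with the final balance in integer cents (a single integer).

(re-executing from step 2 with the substitution; state before step 2: balance=47053)
2. pay 0 -> balance=48328
3. pay 6493 -> balance=43144
4. pay 6702 -> balance=37611
5. pay 5917 -> balance=32713
6. pay 6615 -> balance=26984
7. pay 6669 -> balance=21046
8. pay 5547 -> balance=16069

16069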